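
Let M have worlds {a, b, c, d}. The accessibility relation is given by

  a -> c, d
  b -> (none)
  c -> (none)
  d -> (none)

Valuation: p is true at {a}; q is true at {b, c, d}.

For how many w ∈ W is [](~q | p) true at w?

a: successors {c, d}; ~q | p there: c:F, d:F. ✗
b: no successors, so [](~q | p) holds vacuously. ✓
c: no successors, so [](~q | p) holds vacuously. ✓
d: no successors, so [](~q | p) holds vacuously. ✓
Satisfying worlds: {b, c, d}.

3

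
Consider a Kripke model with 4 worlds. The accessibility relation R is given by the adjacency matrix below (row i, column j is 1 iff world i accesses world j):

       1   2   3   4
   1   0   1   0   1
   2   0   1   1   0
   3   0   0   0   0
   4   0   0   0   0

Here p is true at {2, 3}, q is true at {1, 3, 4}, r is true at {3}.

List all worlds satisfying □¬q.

{3, 4}

1: successors {2, 4}; ¬q there: 2:T, 4:F. ✗
2: successors {2, 3}; ¬q there: 2:T, 3:F. ✗
3: no successors, so □¬q holds vacuously. ✓
4: no successors, so □¬q holds vacuously. ✓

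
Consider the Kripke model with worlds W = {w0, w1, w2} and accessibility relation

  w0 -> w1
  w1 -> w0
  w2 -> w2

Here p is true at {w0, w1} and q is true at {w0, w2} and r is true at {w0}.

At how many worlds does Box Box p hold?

w0: successors {w1}; Box p there: w1:T. ✓
w1: successors {w0}; Box p there: w0:T. ✓
w2: successors {w2}; Box p there: w2:F. ✗
Satisfying worlds: {w0, w1}.

2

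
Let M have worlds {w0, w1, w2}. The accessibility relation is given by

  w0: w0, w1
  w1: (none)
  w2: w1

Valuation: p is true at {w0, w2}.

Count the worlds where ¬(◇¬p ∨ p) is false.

2

w0: ◇¬p ∨ p is T. ✗
w1: ◇¬p ∨ p is F. ✓
w2: ◇¬p ∨ p is T. ✗
Satisfying worlds: {w1}.
So ¬(◇¬p ∨ p) fails at the other 2 worlds.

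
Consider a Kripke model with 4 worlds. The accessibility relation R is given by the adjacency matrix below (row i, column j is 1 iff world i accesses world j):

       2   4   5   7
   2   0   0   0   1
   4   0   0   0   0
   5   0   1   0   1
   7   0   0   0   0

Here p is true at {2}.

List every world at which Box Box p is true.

{2, 4, 5, 7}

2: successors {7}; Box p there: 7:T. ✓
4: no successors, so Box Box p holds vacuously. ✓
5: successors {4, 7}; Box p there: 4:T, 7:T. ✓
7: no successors, so Box Box p holds vacuously. ✓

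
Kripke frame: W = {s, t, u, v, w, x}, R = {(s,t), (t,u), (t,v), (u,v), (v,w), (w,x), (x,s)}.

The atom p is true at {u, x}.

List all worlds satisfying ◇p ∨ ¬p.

s: ◇p is F, ¬p is T. ✓
t: ◇p is T, ¬p is T. ✓
u: ◇p is F, ¬p is F. ✗
v: ◇p is F, ¬p is T. ✓
w: ◇p is T, ¬p is T. ✓
x: ◇p is F, ¬p is F. ✗

{s, t, v, w}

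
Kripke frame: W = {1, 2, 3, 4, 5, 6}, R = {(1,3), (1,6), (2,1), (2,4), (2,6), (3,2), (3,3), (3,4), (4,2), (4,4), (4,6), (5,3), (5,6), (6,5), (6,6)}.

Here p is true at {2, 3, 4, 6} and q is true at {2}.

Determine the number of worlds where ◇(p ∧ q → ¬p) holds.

6

1: successors {3, 6}; p ∧ q → ¬p there: 3:T, 6:T. ✓
2: successors {1, 4, 6}; p ∧ q → ¬p there: 1:T, 4:T, 6:T. ✓
3: successors {2, 3, 4}; p ∧ q → ¬p there: 2:F, 3:T, 4:T. ✓
4: successors {2, 4, 6}; p ∧ q → ¬p there: 2:F, 4:T, 6:T. ✓
5: successors {3, 6}; p ∧ q → ¬p there: 3:T, 6:T. ✓
6: successors {5, 6}; p ∧ q → ¬p there: 5:T, 6:T. ✓
Satisfying worlds: {1, 2, 3, 4, 5, 6}.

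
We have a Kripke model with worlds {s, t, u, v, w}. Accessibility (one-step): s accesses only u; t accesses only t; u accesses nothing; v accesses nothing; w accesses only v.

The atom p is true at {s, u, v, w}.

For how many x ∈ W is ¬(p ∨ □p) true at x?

1

s: p ∨ □p is T. ✗
t: p ∨ □p is F. ✓
u: p ∨ □p is T. ✗
v: p ∨ □p is T. ✗
w: p ∨ □p is T. ✗
Satisfying worlds: {t}.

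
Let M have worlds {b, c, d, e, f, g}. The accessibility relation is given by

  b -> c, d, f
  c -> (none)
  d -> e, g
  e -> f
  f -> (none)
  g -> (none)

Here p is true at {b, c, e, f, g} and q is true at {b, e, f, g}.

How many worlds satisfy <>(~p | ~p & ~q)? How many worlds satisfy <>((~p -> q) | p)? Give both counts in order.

For <>(~p | ~p & ~q):
b: successors {c, d, f}; ~p | ~p & ~q there: c:F, d:T, f:F. ✓
c: no successors, so <>(~p | ~p & ~q) fails. ✗
d: successors {e, g}; ~p | ~p & ~q there: e:F, g:F. ✗
e: successors {f}; ~p | ~p & ~q there: f:F. ✗
f: no successors, so <>(~p | ~p & ~q) fails. ✗
g: no successors, so <>(~p | ~p & ~q) fails. ✗
— 1 world.
For <>((~p -> q) | p):
b: successors {c, d, f}; (~p -> q) | p there: c:T, d:F, f:T. ✓
c: no successors, so <>((~p -> q) | p) fails. ✗
d: successors {e, g}; (~p -> q) | p there: e:T, g:T. ✓
e: successors {f}; (~p -> q) | p there: f:T. ✓
f: no successors, so <>((~p -> q) | p) fails. ✗
g: no successors, so <>((~p -> q) | p) fails. ✗
— 3 worlds.

1 and 3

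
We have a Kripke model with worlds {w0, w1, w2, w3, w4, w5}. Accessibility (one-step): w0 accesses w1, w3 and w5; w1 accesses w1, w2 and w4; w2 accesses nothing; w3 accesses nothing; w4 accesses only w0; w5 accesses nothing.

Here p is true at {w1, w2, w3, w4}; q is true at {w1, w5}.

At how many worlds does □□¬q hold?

w0: successors {w1, w3, w5}; □¬q there: w1:F, w3:T, w5:T. ✗
w1: successors {w1, w2, w4}; □¬q there: w1:F, w2:T, w4:T. ✗
w2: no successors, so □□¬q holds vacuously. ✓
w3: no successors, so □□¬q holds vacuously. ✓
w4: successors {w0}; □¬q there: w0:F. ✗
w5: no successors, so □□¬q holds vacuously. ✓
Satisfying worlds: {w2, w3, w5}.

3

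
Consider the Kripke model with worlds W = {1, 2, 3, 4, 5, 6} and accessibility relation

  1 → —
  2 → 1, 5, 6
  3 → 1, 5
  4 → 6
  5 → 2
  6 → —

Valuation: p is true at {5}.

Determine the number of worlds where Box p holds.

1: no successors, so Box p holds vacuously. ✓
2: successors {1, 5, 6}; p there: 1:F, 5:T, 6:F. ✗
3: successors {1, 5}; p there: 1:F, 5:T. ✗
4: successors {6}; p there: 6:F. ✗
5: successors {2}; p there: 2:F. ✗
6: no successors, so Box p holds vacuously. ✓
Satisfying worlds: {1, 6}.

2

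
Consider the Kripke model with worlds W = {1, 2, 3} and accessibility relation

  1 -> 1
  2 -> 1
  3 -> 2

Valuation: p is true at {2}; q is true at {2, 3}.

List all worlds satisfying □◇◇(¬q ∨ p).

1: successors {1}; ◇◇(¬q ∨ p) there: 1:T. ✓
2: successors {1}; ◇◇(¬q ∨ p) there: 1:T. ✓
3: successors {2}; ◇◇(¬q ∨ p) there: 2:T. ✓

{1, 2, 3}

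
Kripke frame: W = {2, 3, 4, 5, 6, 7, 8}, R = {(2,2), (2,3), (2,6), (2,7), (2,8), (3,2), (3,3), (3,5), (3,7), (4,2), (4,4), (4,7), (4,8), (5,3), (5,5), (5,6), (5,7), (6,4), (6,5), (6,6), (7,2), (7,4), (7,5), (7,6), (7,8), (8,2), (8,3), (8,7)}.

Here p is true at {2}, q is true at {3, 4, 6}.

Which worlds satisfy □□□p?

2: successors {2, 3, 6, 7, 8}; □□p there: 2:F, 3:F, 6:F, 7:F, 8:F. ✗
3: successors {2, 3, 5, 7}; □□p there: 2:F, 3:F, 5:F, 7:F. ✗
4: successors {2, 4, 7, 8}; □□p there: 2:F, 4:F, 7:F, 8:F. ✗
5: successors {3, 5, 6, 7}; □□p there: 3:F, 5:F, 6:F, 7:F. ✗
6: successors {4, 5, 6}; □□p there: 4:F, 5:F, 6:F. ✗
7: successors {2, 4, 5, 6, 8}; □□p there: 2:F, 4:F, 5:F, 6:F, 8:F. ✗
8: successors {2, 3, 7}; □□p there: 2:F, 3:F, 7:F. ✗

∅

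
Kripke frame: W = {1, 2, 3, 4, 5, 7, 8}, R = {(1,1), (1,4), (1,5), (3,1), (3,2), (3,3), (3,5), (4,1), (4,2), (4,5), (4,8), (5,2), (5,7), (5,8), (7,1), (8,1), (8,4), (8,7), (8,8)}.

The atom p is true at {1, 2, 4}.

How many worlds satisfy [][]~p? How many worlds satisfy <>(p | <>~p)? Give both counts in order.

For [][]~p:
1: successors {1, 4, 5}; []~p there: 1:F, 4:F, 5:F. ✗
2: no successors, so [][]~p holds vacuously. ✓
3: successors {1, 2, 3, 5}; []~p there: 1:F, 2:T, 3:F, 5:F. ✗
4: successors {1, 2, 5, 8}; []~p there: 1:F, 2:T, 5:F, 8:F. ✗
5: successors {2, 7, 8}; []~p there: 2:T, 7:F, 8:F. ✗
7: successors {1}; []~p there: 1:F. ✗
8: successors {1, 4, 7, 8}; []~p there: 1:F, 4:F, 7:F, 8:F. ✗
— 1 world.
For <>(p | <>~p):
1: successors {1, 4, 5}; p | <>~p there: 1:T, 4:T, 5:T. ✓
2: no successors, so <>(p | <>~p) fails. ✗
3: successors {1, 2, 3, 5}; p | <>~p there: 1:T, 2:T, 3:T, 5:T. ✓
4: successors {1, 2, 5, 8}; p | <>~p there: 1:T, 2:T, 5:T, 8:T. ✓
5: successors {2, 7, 8}; p | <>~p there: 2:T, 7:F, 8:T. ✓
7: successors {1}; p | <>~p there: 1:T. ✓
8: successors {1, 4, 7, 8}; p | <>~p there: 1:T, 4:T, 7:F, 8:T. ✓
— 6 worlds.

1 and 6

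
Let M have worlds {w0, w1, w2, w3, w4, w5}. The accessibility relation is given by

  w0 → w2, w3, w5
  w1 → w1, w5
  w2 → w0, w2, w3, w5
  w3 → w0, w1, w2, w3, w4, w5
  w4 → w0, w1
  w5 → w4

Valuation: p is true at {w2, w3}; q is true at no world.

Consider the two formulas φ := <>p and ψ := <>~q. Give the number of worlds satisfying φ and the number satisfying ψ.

3 and 6

For <>p:
w0: successors {w2, w3, w5}; p there: w2:T, w3:T, w5:F. ✓
w1: successors {w1, w5}; p there: w1:F, w5:F. ✗
w2: successors {w0, w2, w3, w5}; p there: w0:F, w2:T, w3:T, w5:F. ✓
w3: successors {w0, w1, w2, w3, w4, w5}; p there: w0:F, w1:F, w2:T, w3:T, w4:F, w5:F. ✓
w4: successors {w0, w1}; p there: w0:F, w1:F. ✗
w5: successors {w4}; p there: w4:F. ✗
— 3 worlds.
For <>~q:
w0: successors {w2, w3, w5}; ~q there: w2:T, w3:T, w5:T. ✓
w1: successors {w1, w5}; ~q there: w1:T, w5:T. ✓
w2: successors {w0, w2, w3, w5}; ~q there: w0:T, w2:T, w3:T, w5:T. ✓
w3: successors {w0, w1, w2, w3, w4, w5}; ~q there: w0:T, w1:T, w2:T, w3:T, w4:T, w5:T. ✓
w4: successors {w0, w1}; ~q there: w0:T, w1:T. ✓
w5: successors {w4}; ~q there: w4:T. ✓
— 6 worlds.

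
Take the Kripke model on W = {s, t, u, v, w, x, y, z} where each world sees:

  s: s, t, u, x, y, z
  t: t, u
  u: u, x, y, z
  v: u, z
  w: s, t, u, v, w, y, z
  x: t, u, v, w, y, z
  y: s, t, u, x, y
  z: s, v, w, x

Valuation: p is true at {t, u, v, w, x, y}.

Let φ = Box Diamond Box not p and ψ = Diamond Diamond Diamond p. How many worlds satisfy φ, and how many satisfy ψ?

0 and 8

For Box Diamond Box not p:
s: successors {s, t, u, x, y, z}; Diamond Box not p there: s:F, t:F, u:F, x:F, y:F, z:F. ✗
t: successors {t, u}; Diamond Box not p there: t:F, u:F. ✗
u: successors {u, x, y, z}; Diamond Box not p there: u:F, x:F, y:F, z:F. ✗
v: successors {u, z}; Diamond Box not p there: u:F, z:F. ✗
w: successors {s, t, u, v, w, y, z}; Diamond Box not p there: s:F, t:F, u:F, v:F, w:F, y:F, z:F. ✗
x: successors {t, u, v, w, y, z}; Diamond Box not p there: t:F, u:F, v:F, w:F, y:F, z:F. ✗
y: successors {s, t, u, x, y}; Diamond Box not p there: s:F, t:F, u:F, x:F, y:F. ✗
z: successors {s, v, w, x}; Diamond Box not p there: s:F, v:F, w:F, x:F. ✗
— 0 worlds.
For Diamond Diamond Diamond p:
s: successors {s, t, u, x, y, z}; Diamond Diamond p there: s:T, t:T, u:T, x:T, y:T, z:T. ✓
t: successors {t, u}; Diamond Diamond p there: t:T, u:T. ✓
u: successors {u, x, y, z}; Diamond Diamond p there: u:T, x:T, y:T, z:T. ✓
v: successors {u, z}; Diamond Diamond p there: u:T, z:T. ✓
w: successors {s, t, u, v, w, y, z}; Diamond Diamond p there: s:T, t:T, u:T, v:T, w:T, y:T, z:T. ✓
x: successors {t, u, v, w, y, z}; Diamond Diamond p there: t:T, u:T, v:T, w:T, y:T, z:T. ✓
y: successors {s, t, u, x, y}; Diamond Diamond p there: s:T, t:T, u:T, x:T, y:T. ✓
z: successors {s, v, w, x}; Diamond Diamond p there: s:T, v:T, w:T, x:T. ✓
— 8 worlds.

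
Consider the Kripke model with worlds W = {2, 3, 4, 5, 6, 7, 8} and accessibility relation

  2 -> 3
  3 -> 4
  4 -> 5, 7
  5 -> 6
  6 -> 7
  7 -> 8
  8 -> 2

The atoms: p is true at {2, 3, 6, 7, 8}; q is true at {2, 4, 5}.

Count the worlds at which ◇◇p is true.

6

2: successors {3}; ◇p there: 3:F. ✗
3: successors {4}; ◇p there: 4:T. ✓
4: successors {5, 7}; ◇p there: 5:T, 7:T. ✓
5: successors {6}; ◇p there: 6:T. ✓
6: successors {7}; ◇p there: 7:T. ✓
7: successors {8}; ◇p there: 8:T. ✓
8: successors {2}; ◇p there: 2:T. ✓
Satisfying worlds: {3, 4, 5, 6, 7, 8}.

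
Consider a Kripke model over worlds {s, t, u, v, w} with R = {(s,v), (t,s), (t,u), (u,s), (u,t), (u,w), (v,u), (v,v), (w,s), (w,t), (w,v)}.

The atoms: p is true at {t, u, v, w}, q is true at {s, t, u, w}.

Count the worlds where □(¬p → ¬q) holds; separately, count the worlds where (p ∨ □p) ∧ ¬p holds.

For □(¬p → ¬q):
s: successors {v}; ¬p → ¬q there: v:T. ✓
t: successors {s, u}; ¬p → ¬q there: s:F, u:T. ✗
u: successors {s, t, w}; ¬p → ¬q there: s:F, t:T, w:T. ✗
v: successors {u, v}; ¬p → ¬q there: u:T, v:T. ✓
w: successors {s, t, v}; ¬p → ¬q there: s:F, t:T, v:T. ✗
— 2 worlds.
For (p ∨ □p) ∧ ¬p:
s: p ∨ □p is T, ¬p is T. ✓
t: p ∨ □p is T, ¬p is F. ✗
u: p ∨ □p is T, ¬p is F. ✗
v: p ∨ □p is T, ¬p is F. ✗
w: p ∨ □p is T, ¬p is F. ✗
— 1 world.

2 and 1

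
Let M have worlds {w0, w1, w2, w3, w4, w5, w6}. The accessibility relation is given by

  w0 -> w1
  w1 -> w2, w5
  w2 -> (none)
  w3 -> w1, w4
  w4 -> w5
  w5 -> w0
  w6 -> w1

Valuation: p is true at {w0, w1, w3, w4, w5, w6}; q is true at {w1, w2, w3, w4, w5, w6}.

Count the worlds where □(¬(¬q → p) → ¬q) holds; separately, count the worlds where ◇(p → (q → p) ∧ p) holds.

For □(¬(¬q → p) → ¬q):
w0: successors {w1}; ¬(¬q → p) → ¬q there: w1:T. ✓
w1: successors {w2, w5}; ¬(¬q → p) → ¬q there: w2:T, w5:T. ✓
w2: no successors, so □(¬(¬q → p) → ¬q) holds vacuously. ✓
w3: successors {w1, w4}; ¬(¬q → p) → ¬q there: w1:T, w4:T. ✓
w4: successors {w5}; ¬(¬q → p) → ¬q there: w5:T. ✓
w5: successors {w0}; ¬(¬q → p) → ¬q there: w0:T. ✓
w6: successors {w1}; ¬(¬q → p) → ¬q there: w1:T. ✓
— 7 worlds.
For ◇(p → (q → p) ∧ p):
w0: successors {w1}; p → (q → p) ∧ p there: w1:T. ✓
w1: successors {w2, w5}; p → (q → p) ∧ p there: w2:T, w5:T. ✓
w2: no successors, so ◇(p → (q → p) ∧ p) fails. ✗
w3: successors {w1, w4}; p → (q → p) ∧ p there: w1:T, w4:T. ✓
w4: successors {w5}; p → (q → p) ∧ p there: w5:T. ✓
w5: successors {w0}; p → (q → p) ∧ p there: w0:T. ✓
w6: successors {w1}; p → (q → p) ∧ p there: w1:T. ✓
— 6 worlds.

7 and 6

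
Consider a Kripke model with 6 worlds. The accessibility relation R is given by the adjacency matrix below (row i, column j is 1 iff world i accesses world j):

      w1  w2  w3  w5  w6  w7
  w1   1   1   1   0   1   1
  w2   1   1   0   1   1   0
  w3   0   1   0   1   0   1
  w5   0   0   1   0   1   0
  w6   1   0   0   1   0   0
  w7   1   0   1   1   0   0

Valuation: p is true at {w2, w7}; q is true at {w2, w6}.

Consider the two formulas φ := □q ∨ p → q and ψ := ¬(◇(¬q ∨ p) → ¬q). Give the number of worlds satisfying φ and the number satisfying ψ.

5 and 2

For □q ∨ p → q:
w1: □q ∨ p is F, q is F. ✓
w2: □q ∨ p is T, q is T. ✓
w3: □q ∨ p is F, q is F. ✓
w5: □q ∨ p is F, q is F. ✓
w6: □q ∨ p is F, q is T. ✓
w7: □q ∨ p is T, q is F. ✗
— 5 worlds.
For ¬(◇(¬q ∨ p) → ¬q):
w1: ◇(¬q ∨ p) → ¬q is T. ✗
w2: ◇(¬q ∨ p) → ¬q is F. ✓
w3: ◇(¬q ∨ p) → ¬q is T. ✗
w5: ◇(¬q ∨ p) → ¬q is T. ✗
w6: ◇(¬q ∨ p) → ¬q is F. ✓
w7: ◇(¬q ∨ p) → ¬q is T. ✗
— 2 worlds.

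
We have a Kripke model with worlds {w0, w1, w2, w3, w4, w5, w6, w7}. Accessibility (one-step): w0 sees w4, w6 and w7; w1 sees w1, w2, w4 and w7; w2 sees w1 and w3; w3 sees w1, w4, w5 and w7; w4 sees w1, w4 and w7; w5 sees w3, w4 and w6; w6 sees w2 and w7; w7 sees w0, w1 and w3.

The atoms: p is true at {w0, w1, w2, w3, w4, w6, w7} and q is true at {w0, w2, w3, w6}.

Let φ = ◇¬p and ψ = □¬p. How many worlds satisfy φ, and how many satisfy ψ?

For ◇¬p:
w0: successors {w4, w6, w7}; ¬p there: w4:F, w6:F, w7:F. ✗
w1: successors {w1, w2, w4, w7}; ¬p there: w1:F, w2:F, w4:F, w7:F. ✗
w2: successors {w1, w3}; ¬p there: w1:F, w3:F. ✗
w3: successors {w1, w4, w5, w7}; ¬p there: w1:F, w4:F, w5:T, w7:F. ✓
w4: successors {w1, w4, w7}; ¬p there: w1:F, w4:F, w7:F. ✗
w5: successors {w3, w4, w6}; ¬p there: w3:F, w4:F, w6:F. ✗
w6: successors {w2, w7}; ¬p there: w2:F, w7:F. ✗
w7: successors {w0, w1, w3}; ¬p there: w0:F, w1:F, w3:F. ✗
— 1 world.
For □¬p:
w0: successors {w4, w6, w7}; ¬p there: w4:F, w6:F, w7:F. ✗
w1: successors {w1, w2, w4, w7}; ¬p there: w1:F, w2:F, w4:F, w7:F. ✗
w2: successors {w1, w3}; ¬p there: w1:F, w3:F. ✗
w3: successors {w1, w4, w5, w7}; ¬p there: w1:F, w4:F, w5:T, w7:F. ✗
w4: successors {w1, w4, w7}; ¬p there: w1:F, w4:F, w7:F. ✗
w5: successors {w3, w4, w6}; ¬p there: w3:F, w4:F, w6:F. ✗
w6: successors {w2, w7}; ¬p there: w2:F, w7:F. ✗
w7: successors {w0, w1, w3}; ¬p there: w0:F, w1:F, w3:F. ✗
— 0 worlds.

1 and 0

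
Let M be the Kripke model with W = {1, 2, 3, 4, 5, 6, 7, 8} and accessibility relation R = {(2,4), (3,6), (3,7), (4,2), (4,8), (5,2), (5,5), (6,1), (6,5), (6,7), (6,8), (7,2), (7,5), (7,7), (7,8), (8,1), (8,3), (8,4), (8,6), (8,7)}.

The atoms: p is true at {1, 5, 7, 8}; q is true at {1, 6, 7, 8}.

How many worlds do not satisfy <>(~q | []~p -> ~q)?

1

1: no successors, so <>(~q | []~p -> ~q) fails. ✗
2: successors {4}; ~q | []~p -> ~q there: 4:T. ✓
3: successors {6, 7}; ~q | []~p -> ~q there: 6:T, 7:T. ✓
4: successors {2, 8}; ~q | []~p -> ~q there: 2:T, 8:T. ✓
5: successors {2, 5}; ~q | []~p -> ~q there: 2:T, 5:T. ✓
6: successors {1, 5, 7, 8}; ~q | []~p -> ~q there: 1:F, 5:T, 7:T, 8:T. ✓
7: successors {2, 5, 7, 8}; ~q | []~p -> ~q there: 2:T, 5:T, 7:T, 8:T. ✓
8: successors {1, 3, 4, 6, 7}; ~q | []~p -> ~q there: 1:F, 3:T, 4:T, 6:T, 7:T. ✓
Satisfying worlds: {2, 3, 4, 5, 6, 7, 8}.
So <>(~q | []~p -> ~q) fails at the other 1 world.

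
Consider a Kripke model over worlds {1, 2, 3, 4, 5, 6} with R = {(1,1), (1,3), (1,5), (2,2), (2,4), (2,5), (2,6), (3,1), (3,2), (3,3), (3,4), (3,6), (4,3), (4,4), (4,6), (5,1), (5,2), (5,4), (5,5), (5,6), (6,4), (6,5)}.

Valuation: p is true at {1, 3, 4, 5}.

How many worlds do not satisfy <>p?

1: successors {1, 3, 5}; p there: 1:T, 3:T, 5:T. ✓
2: successors {2, 4, 5, 6}; p there: 2:F, 4:T, 5:T, 6:F. ✓
3: successors {1, 2, 3, 4, 6}; p there: 1:T, 2:F, 3:T, 4:T, 6:F. ✓
4: successors {3, 4, 6}; p there: 3:T, 4:T, 6:F. ✓
5: successors {1, 2, 4, 5, 6}; p there: 1:T, 2:F, 4:T, 5:T, 6:F. ✓
6: successors {4, 5}; p there: 4:T, 5:T. ✓
Satisfying worlds: {1, 2, 3, 4, 5, 6}.
So <>p fails at the other 0 worlds.

0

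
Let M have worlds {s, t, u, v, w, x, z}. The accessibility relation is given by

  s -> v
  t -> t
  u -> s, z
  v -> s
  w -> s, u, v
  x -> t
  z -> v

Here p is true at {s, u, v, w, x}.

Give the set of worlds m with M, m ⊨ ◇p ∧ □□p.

{s, u, v, z}

s: ◇p is T, □□p is T. ✓
t: ◇p is F, □□p is F. ✗
u: ◇p is T, □□p is T. ✓
v: ◇p is T, □□p is T. ✓
w: ◇p is T, □□p is F. ✗
x: ◇p is F, □□p is F. ✗
z: ◇p is T, □□p is T. ✓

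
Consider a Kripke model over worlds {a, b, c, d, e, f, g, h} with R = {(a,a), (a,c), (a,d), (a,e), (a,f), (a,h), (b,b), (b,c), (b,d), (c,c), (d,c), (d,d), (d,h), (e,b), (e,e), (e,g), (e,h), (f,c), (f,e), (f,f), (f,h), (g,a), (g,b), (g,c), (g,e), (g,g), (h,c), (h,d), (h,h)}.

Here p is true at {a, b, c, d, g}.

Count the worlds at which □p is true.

2

a: successors {a, c, d, e, f, h}; p there: a:T, c:T, d:T, e:F, f:F, h:F. ✗
b: successors {b, c, d}; p there: b:T, c:T, d:T. ✓
c: successors {c}; p there: c:T. ✓
d: successors {c, d, h}; p there: c:T, d:T, h:F. ✗
e: successors {b, e, g, h}; p there: b:T, e:F, g:T, h:F. ✗
f: successors {c, e, f, h}; p there: c:T, e:F, f:F, h:F. ✗
g: successors {a, b, c, e, g}; p there: a:T, b:T, c:T, e:F, g:T. ✗
h: successors {c, d, h}; p there: c:T, d:T, h:F. ✗
Satisfying worlds: {b, c}.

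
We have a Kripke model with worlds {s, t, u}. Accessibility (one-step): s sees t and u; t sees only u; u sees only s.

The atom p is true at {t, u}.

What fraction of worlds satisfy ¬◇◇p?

1/3

s: ◇◇p is T. ✗
t: ◇◇p is F. ✓
u: ◇◇p is T. ✗
That's 1 of 3 worlds, so 1/3.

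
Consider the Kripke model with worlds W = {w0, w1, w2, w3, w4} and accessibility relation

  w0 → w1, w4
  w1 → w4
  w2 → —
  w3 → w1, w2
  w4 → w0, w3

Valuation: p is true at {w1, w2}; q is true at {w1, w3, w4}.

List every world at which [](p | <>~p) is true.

{w0, w1, w2, w3}

w0: successors {w1, w4}; p | <>~p there: w1:T, w4:T. ✓
w1: successors {w4}; p | <>~p there: w4:T. ✓
w2: no successors, so [](p | <>~p) holds vacuously. ✓
w3: successors {w1, w2}; p | <>~p there: w1:T, w2:T. ✓
w4: successors {w0, w3}; p | <>~p there: w0:T, w3:F. ✗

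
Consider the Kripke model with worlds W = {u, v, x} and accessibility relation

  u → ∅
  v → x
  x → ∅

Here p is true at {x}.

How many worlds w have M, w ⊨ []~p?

u: no successors, so []~p holds vacuously. ✓
v: successors {x}; ~p there: x:F. ✗
x: no successors, so []~p holds vacuously. ✓
Satisfying worlds: {u, x}.

2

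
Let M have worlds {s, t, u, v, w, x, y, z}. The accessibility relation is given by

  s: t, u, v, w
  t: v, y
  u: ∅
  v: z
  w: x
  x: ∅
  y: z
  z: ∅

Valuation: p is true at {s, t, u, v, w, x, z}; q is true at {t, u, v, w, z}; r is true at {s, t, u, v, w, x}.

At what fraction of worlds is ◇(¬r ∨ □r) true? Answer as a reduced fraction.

5/8

s: successors {t, u, v, w}; ¬r ∨ □r there: t:F, u:T, v:F, w:T. ✓
t: successors {v, y}; ¬r ∨ □r there: v:F, y:T. ✓
u: no successors, so ◇(¬r ∨ □r) fails. ✗
v: successors {z}; ¬r ∨ □r there: z:T. ✓
w: successors {x}; ¬r ∨ □r there: x:T. ✓
x: no successors, so ◇(¬r ∨ □r) fails. ✗
y: successors {z}; ¬r ∨ □r there: z:T. ✓
z: no successors, so ◇(¬r ∨ □r) fails. ✗
That's 5 of 8 worlds, so 5/8.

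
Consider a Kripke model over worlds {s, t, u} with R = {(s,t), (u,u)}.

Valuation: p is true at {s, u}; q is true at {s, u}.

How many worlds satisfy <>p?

1

s: successors {t}; p there: t:F. ✗
t: no successors, so <>p fails. ✗
u: successors {u}; p there: u:T. ✓
Satisfying worlds: {u}.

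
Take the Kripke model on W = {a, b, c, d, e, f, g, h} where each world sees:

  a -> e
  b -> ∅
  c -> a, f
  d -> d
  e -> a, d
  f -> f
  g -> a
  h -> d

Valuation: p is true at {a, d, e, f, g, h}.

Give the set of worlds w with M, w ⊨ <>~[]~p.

a: successors {e}; ~[]~p there: e:T. ✓
b: no successors, so <>~[]~p fails. ✗
c: successors {a, f}; ~[]~p there: a:T, f:T. ✓
d: successors {d}; ~[]~p there: d:T. ✓
e: successors {a, d}; ~[]~p there: a:T, d:T. ✓
f: successors {f}; ~[]~p there: f:T. ✓
g: successors {a}; ~[]~p there: a:T. ✓
h: successors {d}; ~[]~p there: d:T. ✓

{a, c, d, e, f, g, h}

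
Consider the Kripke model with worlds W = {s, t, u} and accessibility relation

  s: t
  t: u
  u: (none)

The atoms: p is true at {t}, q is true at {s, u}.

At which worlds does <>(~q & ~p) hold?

s: successors {t}; ~q & ~p there: t:F. ✗
t: successors {u}; ~q & ~p there: u:F. ✗
u: no successors, so <>(~q & ~p) fails. ✗

∅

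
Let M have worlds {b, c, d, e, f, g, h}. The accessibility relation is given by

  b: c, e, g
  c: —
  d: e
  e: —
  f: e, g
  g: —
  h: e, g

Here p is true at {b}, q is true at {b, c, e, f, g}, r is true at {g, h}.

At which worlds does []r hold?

{c, e, g}

b: successors {c, e, g}; r there: c:F, e:F, g:T. ✗
c: no successors, so []r holds vacuously. ✓
d: successors {e}; r there: e:F. ✗
e: no successors, so []r holds vacuously. ✓
f: successors {e, g}; r there: e:F, g:T. ✗
g: no successors, so []r holds vacuously. ✓
h: successors {e, g}; r there: e:F, g:T. ✗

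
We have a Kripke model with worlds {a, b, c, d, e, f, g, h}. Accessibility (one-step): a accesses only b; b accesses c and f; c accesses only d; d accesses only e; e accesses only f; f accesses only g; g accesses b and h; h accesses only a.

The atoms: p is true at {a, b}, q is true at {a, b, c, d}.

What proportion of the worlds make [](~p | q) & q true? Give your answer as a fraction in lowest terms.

a: [](~p | q) is T, q is T. ✓
b: [](~p | q) is T, q is T. ✓
c: [](~p | q) is T, q is T. ✓
d: [](~p | q) is T, q is T. ✓
e: [](~p | q) is T, q is F. ✗
f: [](~p | q) is T, q is F. ✗
g: [](~p | q) is T, q is F. ✗
h: [](~p | q) is T, q is F. ✗
That's 4 of 8 worlds, so 4/8 = 1/2.

1/2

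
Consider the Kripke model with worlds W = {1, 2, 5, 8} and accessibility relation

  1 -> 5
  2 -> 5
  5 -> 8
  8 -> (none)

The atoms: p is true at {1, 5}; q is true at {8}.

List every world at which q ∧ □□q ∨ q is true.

1: q ∧ □□q is F, q is F. ✗
2: q ∧ □□q is F, q is F. ✗
5: q ∧ □□q is F, q is F. ✗
8: q ∧ □□q is T, q is T. ✓

{8}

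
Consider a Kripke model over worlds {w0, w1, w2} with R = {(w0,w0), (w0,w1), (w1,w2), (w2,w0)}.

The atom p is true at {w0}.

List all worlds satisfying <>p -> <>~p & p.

w0: <>p is T, <>~p & p is T. ✓
w1: <>p is F, <>~p & p is F. ✓
w2: <>p is T, <>~p & p is F. ✗

{w0, w1}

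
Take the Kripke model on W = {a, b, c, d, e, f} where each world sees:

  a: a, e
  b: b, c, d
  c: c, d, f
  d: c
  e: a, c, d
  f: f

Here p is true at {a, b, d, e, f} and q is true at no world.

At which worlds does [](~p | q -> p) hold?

a: successors {a, e}; ~p | q -> p there: a:T, e:T. ✓
b: successors {b, c, d}; ~p | q -> p there: b:T, c:F, d:T. ✗
c: successors {c, d, f}; ~p | q -> p there: c:F, d:T, f:T. ✗
d: successors {c}; ~p | q -> p there: c:F. ✗
e: successors {a, c, d}; ~p | q -> p there: a:T, c:F, d:T. ✗
f: successors {f}; ~p | q -> p there: f:T. ✓

{a, f}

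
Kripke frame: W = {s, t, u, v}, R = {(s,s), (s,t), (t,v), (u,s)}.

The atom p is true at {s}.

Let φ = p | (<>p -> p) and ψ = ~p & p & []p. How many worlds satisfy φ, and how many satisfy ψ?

For p | (<>p -> p):
s: p is T, <>p -> p is T. ✓
t: p is F, <>p -> p is T. ✓
u: p is F, <>p -> p is F. ✗
v: p is F, <>p -> p is T. ✓
— 3 worlds.
For ~p & p & []p:
s: ~p is F, p & []p is F. ✗
t: ~p is T, p & []p is F. ✗
u: ~p is T, p & []p is F. ✗
v: ~p is T, p & []p is F. ✗
— 0 worlds.

3 and 0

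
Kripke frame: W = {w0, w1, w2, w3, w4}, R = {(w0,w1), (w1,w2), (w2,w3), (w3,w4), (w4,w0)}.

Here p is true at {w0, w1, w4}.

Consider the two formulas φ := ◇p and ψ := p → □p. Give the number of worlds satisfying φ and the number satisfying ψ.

For ◇p:
w0: successors {w1}; p there: w1:T. ✓
w1: successors {w2}; p there: w2:F. ✗
w2: successors {w3}; p there: w3:F. ✗
w3: successors {w4}; p there: w4:T. ✓
w4: successors {w0}; p there: w0:T. ✓
— 3 worlds.
For p → □p:
w0: p is T, □p is T. ✓
w1: p is T, □p is F. ✗
w2: p is F, □p is F. ✓
w3: p is F, □p is T. ✓
w4: p is T, □p is T. ✓
— 4 worlds.

3 and 4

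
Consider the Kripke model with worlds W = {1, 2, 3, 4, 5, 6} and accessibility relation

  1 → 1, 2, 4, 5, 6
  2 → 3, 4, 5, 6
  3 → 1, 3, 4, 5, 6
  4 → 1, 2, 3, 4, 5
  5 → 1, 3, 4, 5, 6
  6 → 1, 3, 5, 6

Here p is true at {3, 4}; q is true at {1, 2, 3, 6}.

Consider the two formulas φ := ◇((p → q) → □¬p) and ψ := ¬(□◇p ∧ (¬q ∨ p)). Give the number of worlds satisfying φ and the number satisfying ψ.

5 and 3

For ◇((p → q) → □¬p):
1: successors {1, 2, 4, 5, 6}; (p → q) → □¬p there: 1:F, 2:F, 4:T, 5:F, 6:F. ✓
2: successors {3, 4, 5, 6}; (p → q) → □¬p there: 3:F, 4:T, 5:F, 6:F. ✓
3: successors {1, 3, 4, 5, 6}; (p → q) → □¬p there: 1:F, 3:F, 4:T, 5:F, 6:F. ✓
4: successors {1, 2, 3, 4, 5}; (p → q) → □¬p there: 1:F, 2:F, 3:F, 4:T, 5:F. ✓
5: successors {1, 3, 4, 5, 6}; (p → q) → □¬p there: 1:F, 3:F, 4:T, 5:F, 6:F. ✓
6: successors {1, 3, 5, 6}; (p → q) → □¬p there: 1:F, 3:F, 5:F, 6:F. ✗
— 5 worlds.
For ¬(□◇p ∧ (¬q ∨ p)):
1: □◇p ∧ (¬q ∨ p) is F. ✓
2: □◇p ∧ (¬q ∨ p) is F. ✓
3: □◇p ∧ (¬q ∨ p) is T. ✗
4: □◇p ∧ (¬q ∨ p) is T. ✗
5: □◇p ∧ (¬q ∨ p) is T. ✗
6: □◇p ∧ (¬q ∨ p) is F. ✓
— 3 worlds.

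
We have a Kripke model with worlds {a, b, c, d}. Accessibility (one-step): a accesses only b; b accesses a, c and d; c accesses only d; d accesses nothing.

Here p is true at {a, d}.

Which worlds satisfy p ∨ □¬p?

a: p is T, □¬p is T. ✓
b: p is F, □¬p is F. ✗
c: p is F, □¬p is F. ✗
d: p is T, □¬p is T. ✓

{a, d}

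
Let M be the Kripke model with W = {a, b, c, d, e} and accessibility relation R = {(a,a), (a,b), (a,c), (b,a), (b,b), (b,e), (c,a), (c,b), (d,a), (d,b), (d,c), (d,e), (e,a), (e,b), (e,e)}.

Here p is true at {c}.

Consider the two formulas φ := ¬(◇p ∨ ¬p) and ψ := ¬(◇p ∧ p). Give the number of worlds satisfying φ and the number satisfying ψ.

For ¬(◇p ∨ ¬p):
a: ◇p ∨ ¬p is T. ✗
b: ◇p ∨ ¬p is T. ✗
c: ◇p ∨ ¬p is F. ✓
d: ◇p ∨ ¬p is T. ✗
e: ◇p ∨ ¬p is T. ✗
— 1 world.
For ¬(◇p ∧ p):
a: ◇p ∧ p is F. ✓
b: ◇p ∧ p is F. ✓
c: ◇p ∧ p is F. ✓
d: ◇p ∧ p is F. ✓
e: ◇p ∧ p is F. ✓
— 5 worlds.

1 and 5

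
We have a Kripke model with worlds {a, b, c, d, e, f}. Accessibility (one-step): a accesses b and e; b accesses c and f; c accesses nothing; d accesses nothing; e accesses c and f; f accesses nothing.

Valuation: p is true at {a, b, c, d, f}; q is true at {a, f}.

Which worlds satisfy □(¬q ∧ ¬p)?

{c, d, f}

a: successors {b, e}; ¬q ∧ ¬p there: b:F, e:T. ✗
b: successors {c, f}; ¬q ∧ ¬p there: c:F, f:F. ✗
c: no successors, so □(¬q ∧ ¬p) holds vacuously. ✓
d: no successors, so □(¬q ∧ ¬p) holds vacuously. ✓
e: successors {c, f}; ¬q ∧ ¬p there: c:F, f:F. ✗
f: no successors, so □(¬q ∧ ¬p) holds vacuously. ✓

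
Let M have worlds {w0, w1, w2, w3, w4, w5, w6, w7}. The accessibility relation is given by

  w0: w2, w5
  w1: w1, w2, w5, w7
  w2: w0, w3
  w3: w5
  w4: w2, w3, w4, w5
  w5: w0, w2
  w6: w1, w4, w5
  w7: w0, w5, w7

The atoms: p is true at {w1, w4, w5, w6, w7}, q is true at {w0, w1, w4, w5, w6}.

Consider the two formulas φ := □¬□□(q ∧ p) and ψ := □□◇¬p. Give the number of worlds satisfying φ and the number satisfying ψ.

8 and 3

For □¬□□(q ∧ p):
w0: successors {w2, w5}; ¬□□(q ∧ p) there: w2:T, w5:T. ✓
w1: successors {w1, w2, w5, w7}; ¬□□(q ∧ p) there: w1:T, w2:T, w5:T, w7:T. ✓
w2: successors {w0, w3}; ¬□□(q ∧ p) there: w0:T, w3:T. ✓
w3: successors {w5}; ¬□□(q ∧ p) there: w5:T. ✓
w4: successors {w2, w3, w4, w5}; ¬□□(q ∧ p) there: w2:T, w3:T, w4:T, w5:T. ✓
w5: successors {w0, w2}; ¬□□(q ∧ p) there: w0:T, w2:T. ✓
w6: successors {w1, w4, w5}; ¬□□(q ∧ p) there: w1:T, w4:T, w5:T. ✓
w7: successors {w0, w5, w7}; ¬□□(q ∧ p) there: w0:T, w5:T, w7:T. ✓
— 8 worlds.
For □□◇¬p:
w0: successors {w2, w5}; □◇¬p there: w2:F, w5:T. ✗
w1: successors {w1, w2, w5, w7}; □◇¬p there: w1:T, w2:F, w5:T, w7:T. ✗
w2: successors {w0, w3}; □◇¬p there: w0:T, w3:T. ✓
w3: successors {w5}; □◇¬p there: w5:T. ✓
w4: successors {w2, w3, w4, w5}; □◇¬p there: w2:F, w3:T, w4:F, w5:T. ✗
w5: successors {w0, w2}; □◇¬p there: w0:T, w2:F. ✗
w6: successors {w1, w4, w5}; □◇¬p there: w1:T, w4:F, w5:T. ✗
w7: successors {w0, w5, w7}; □◇¬p there: w0:T, w5:T, w7:T. ✓
— 3 worlds.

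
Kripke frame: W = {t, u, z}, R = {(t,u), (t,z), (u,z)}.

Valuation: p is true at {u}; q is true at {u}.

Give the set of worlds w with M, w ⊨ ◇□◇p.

{t, u}

t: successors {u, z}; □◇p there: u:F, z:T. ✓
u: successors {z}; □◇p there: z:T. ✓
z: no successors, so ◇□◇p fails. ✗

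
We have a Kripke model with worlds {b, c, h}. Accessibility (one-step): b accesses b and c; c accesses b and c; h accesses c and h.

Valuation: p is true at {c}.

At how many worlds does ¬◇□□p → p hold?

b: ¬◇□□p is T, p is F. ✗
c: ¬◇□□p is T, p is T. ✓
h: ¬◇□□p is T, p is F. ✗
Satisfying worlds: {c}.

1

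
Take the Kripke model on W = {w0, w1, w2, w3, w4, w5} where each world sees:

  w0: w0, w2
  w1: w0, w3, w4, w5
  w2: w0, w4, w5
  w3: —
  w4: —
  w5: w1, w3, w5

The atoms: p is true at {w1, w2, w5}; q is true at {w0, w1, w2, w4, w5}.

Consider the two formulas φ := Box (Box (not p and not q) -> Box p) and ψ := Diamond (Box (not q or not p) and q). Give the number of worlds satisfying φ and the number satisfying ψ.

For Box (Box (not p and not q) -> Box p):
w0: successors {w0, w2}; Box (not p and not q) -> Box p there: w0:T, w2:T. ✓
w1: successors {w0, w3, w4, w5}; Box (not p and not q) -> Box p there: w0:T, w3:T, w4:T, w5:T. ✓
w2: successors {w0, w4, w5}; Box (not p and not q) -> Box p there: w0:T, w4:T, w5:T. ✓
w3: no successors, so Box (Box (not p and not q) -> Box p) holds vacuously. ✓
w4: no successors, so Box (Box (not p and not q) -> Box p) holds vacuously. ✓
w5: successors {w1, w3, w5}; Box (not p and not q) -> Box p there: w1:T, w3:T, w5:T. ✓
— 6 worlds.
For Diamond (Box (not q or not p) and q):
w0: successors {w0, w2}; Box (not q or not p) and q there: w0:F, w2:F. ✗
w1: successors {w0, w3, w4, w5}; Box (not q or not p) and q there: w0:F, w3:F, w4:T, w5:F. ✓
w2: successors {w0, w4, w5}; Box (not q or not p) and q there: w0:F, w4:T, w5:F. ✓
w3: no successors, so Diamond (Box (not q or not p) and q) fails. ✗
w4: no successors, so Diamond (Box (not q or not p) and q) fails. ✗
w5: successors {w1, w3, w5}; Box (not q or not p) and q there: w1:F, w3:F, w5:F. ✗
— 2 worlds.

6 and 2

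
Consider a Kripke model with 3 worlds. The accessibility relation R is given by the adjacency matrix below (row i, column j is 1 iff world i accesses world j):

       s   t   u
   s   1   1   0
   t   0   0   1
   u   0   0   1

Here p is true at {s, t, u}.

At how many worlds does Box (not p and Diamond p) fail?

s: successors {s, t}; not p and Diamond p there: s:F, t:F. ✗
t: successors {u}; not p and Diamond p there: u:F. ✗
u: successors {u}; not p and Diamond p there: u:F. ✗
Satisfying worlds: ∅.
So Box (not p and Diamond p) fails at the other 3 worlds.

3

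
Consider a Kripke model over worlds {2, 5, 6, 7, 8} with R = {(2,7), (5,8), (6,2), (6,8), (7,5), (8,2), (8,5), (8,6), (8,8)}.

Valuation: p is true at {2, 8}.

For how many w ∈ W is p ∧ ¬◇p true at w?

2: p is T, ¬◇p is T. ✓
5: p is F, ¬◇p is F. ✗
6: p is F, ¬◇p is F. ✗
7: p is F, ¬◇p is T. ✗
8: p is T, ¬◇p is F. ✗
Satisfying worlds: {2}.

1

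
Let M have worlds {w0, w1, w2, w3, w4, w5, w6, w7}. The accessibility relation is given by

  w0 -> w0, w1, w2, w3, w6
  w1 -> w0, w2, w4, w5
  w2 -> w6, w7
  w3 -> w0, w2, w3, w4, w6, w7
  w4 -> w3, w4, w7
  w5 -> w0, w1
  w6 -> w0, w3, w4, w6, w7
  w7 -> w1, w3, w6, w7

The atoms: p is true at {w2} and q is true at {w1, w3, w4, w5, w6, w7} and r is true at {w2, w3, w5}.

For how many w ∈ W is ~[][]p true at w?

8

w0: [][]p is F. ✓
w1: [][]p is F. ✓
w2: [][]p is F. ✓
w3: [][]p is F. ✓
w4: [][]p is F. ✓
w5: [][]p is F. ✓
w6: [][]p is F. ✓
w7: [][]p is F. ✓
Satisfying worlds: {w0, w1, w2, w3, w4, w5, w6, w7}.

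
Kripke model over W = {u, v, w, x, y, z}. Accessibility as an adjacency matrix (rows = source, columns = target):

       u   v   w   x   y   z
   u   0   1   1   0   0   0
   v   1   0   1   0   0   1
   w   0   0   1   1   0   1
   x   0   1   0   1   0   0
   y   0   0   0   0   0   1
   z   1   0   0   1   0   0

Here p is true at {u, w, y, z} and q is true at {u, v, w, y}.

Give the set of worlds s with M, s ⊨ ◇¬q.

u: successors {v, w}; ¬q there: v:F, w:F. ✗
v: successors {u, w, z}; ¬q there: u:F, w:F, z:T. ✓
w: successors {w, x, z}; ¬q there: w:F, x:T, z:T. ✓
x: successors {v, x}; ¬q there: v:F, x:T. ✓
y: successors {z}; ¬q there: z:T. ✓
z: successors {u, x}; ¬q there: u:F, x:T. ✓

{v, w, x, y, z}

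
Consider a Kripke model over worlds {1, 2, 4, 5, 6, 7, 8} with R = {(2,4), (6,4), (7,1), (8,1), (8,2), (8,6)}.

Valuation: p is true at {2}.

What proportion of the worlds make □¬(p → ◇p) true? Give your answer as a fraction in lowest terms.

3/7

1: no successors, so □¬(p → ◇p) holds vacuously. ✓
2: successors {4}; ¬(p → ◇p) there: 4:F. ✗
4: no successors, so □¬(p → ◇p) holds vacuously. ✓
5: no successors, so □¬(p → ◇p) holds vacuously. ✓
6: successors {4}; ¬(p → ◇p) there: 4:F. ✗
7: successors {1}; ¬(p → ◇p) there: 1:F. ✗
8: successors {1, 2, 6}; ¬(p → ◇p) there: 1:F, 2:T, 6:F. ✗
That's 3 of 7 worlds, so 3/7.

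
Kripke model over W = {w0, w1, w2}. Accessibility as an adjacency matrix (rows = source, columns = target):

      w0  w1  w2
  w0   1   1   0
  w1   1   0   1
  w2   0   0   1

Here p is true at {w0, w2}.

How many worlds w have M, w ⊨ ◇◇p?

w0: successors {w0, w1}; ◇p there: w0:T, w1:T. ✓
w1: successors {w0, w2}; ◇p there: w0:T, w2:T. ✓
w2: successors {w2}; ◇p there: w2:T. ✓
Satisfying worlds: {w0, w1, w2}.

3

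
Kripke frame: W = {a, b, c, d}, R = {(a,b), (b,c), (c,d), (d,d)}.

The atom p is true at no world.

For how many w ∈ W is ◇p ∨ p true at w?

0

a: ◇p is F, p is F. ✗
b: ◇p is F, p is F. ✗
c: ◇p is F, p is F. ✗
d: ◇p is F, p is F. ✗
Satisfying worlds: ∅.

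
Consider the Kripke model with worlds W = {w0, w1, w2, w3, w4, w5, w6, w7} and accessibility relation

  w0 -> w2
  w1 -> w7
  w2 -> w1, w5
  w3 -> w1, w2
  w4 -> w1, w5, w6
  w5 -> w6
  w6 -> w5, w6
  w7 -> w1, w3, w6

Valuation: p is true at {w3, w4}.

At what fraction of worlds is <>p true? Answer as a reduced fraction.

1/8

w0: successors {w2}; p there: w2:F. ✗
w1: successors {w7}; p there: w7:F. ✗
w2: successors {w1, w5}; p there: w1:F, w5:F. ✗
w3: successors {w1, w2}; p there: w1:F, w2:F. ✗
w4: successors {w1, w5, w6}; p there: w1:F, w5:F, w6:F. ✗
w5: successors {w6}; p there: w6:F. ✗
w6: successors {w5, w6}; p there: w5:F, w6:F. ✗
w7: successors {w1, w3, w6}; p there: w1:F, w3:T, w6:F. ✓
That's 1 of 8 worlds, so 1/8.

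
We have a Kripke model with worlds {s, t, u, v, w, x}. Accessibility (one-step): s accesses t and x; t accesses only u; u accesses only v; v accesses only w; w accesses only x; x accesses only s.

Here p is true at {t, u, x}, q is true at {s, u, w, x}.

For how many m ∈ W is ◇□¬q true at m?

s: successors {t, x}; □¬q there: t:F, x:F. ✗
t: successors {u}; □¬q there: u:T. ✓
u: successors {v}; □¬q there: v:F. ✗
v: successors {w}; □¬q there: w:F. ✗
w: successors {x}; □¬q there: x:F. ✗
x: successors {s}; □¬q there: s:F. ✗
Satisfying worlds: {t}.

1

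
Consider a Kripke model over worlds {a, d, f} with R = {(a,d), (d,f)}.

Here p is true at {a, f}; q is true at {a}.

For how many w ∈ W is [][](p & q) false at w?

1

a: successors {d}; [](p & q) there: d:F. ✗
d: successors {f}; [](p & q) there: f:T. ✓
f: no successors, so [][](p & q) holds vacuously. ✓
Satisfying worlds: {d, f}.
So [][](p & q) fails at the other 1 world.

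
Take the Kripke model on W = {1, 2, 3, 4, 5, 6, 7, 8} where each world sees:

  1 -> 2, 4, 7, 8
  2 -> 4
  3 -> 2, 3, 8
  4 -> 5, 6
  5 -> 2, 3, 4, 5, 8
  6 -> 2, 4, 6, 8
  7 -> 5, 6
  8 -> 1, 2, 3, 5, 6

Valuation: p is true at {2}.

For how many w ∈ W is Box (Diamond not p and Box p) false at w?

1: successors {2, 4, 7, 8}; Diamond not p and Box p there: 2:F, 4:F, 7:F, 8:F. ✗
2: successors {4}; Diamond not p and Box p there: 4:F. ✗
3: successors {2, 3, 8}; Diamond not p and Box p there: 2:F, 3:F, 8:F. ✗
4: successors {5, 6}; Diamond not p and Box p there: 5:F, 6:F. ✗
5: successors {2, 3, 4, 5, 8}; Diamond not p and Box p there: 2:F, 3:F, 4:F, 5:F, 8:F. ✗
6: successors {2, 4, 6, 8}; Diamond not p and Box p there: 2:F, 4:F, 6:F, 8:F. ✗
7: successors {5, 6}; Diamond not p and Box p there: 5:F, 6:F. ✗
8: successors {1, 2, 3, 5, 6}; Diamond not p and Box p there: 1:F, 2:F, 3:F, 5:F, 6:F. ✗
Satisfying worlds: ∅.
So Box (Diamond not p and Box p) fails at the other 8 worlds.

8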